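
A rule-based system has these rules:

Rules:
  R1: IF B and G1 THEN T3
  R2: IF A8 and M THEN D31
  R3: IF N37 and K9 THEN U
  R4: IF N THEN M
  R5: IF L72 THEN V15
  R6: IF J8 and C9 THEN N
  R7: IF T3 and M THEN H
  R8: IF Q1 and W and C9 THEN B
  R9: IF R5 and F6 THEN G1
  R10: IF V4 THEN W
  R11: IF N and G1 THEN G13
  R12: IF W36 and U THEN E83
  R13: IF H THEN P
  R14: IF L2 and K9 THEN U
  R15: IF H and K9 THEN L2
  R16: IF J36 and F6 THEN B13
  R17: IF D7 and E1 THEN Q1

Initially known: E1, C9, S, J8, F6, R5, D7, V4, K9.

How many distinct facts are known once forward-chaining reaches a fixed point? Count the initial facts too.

Round 1 — R6, R9, R10, R17, derive N, G1, W, Q1.
Round 2 — R4, R8, R11, derive M, B, G13.
Round 3 — R1, derive T3.
Round 4 — R7, derive H.
Round 5 — R13, R15, derive P, L2.
Round 6 — R14, derive U.
Closure: {B, C9, D7, E1, F6, G1, G13, H, J8, K9, L2, M, N, P, Q1, R5, S, T3, U, V4, W} — 21 facts.

21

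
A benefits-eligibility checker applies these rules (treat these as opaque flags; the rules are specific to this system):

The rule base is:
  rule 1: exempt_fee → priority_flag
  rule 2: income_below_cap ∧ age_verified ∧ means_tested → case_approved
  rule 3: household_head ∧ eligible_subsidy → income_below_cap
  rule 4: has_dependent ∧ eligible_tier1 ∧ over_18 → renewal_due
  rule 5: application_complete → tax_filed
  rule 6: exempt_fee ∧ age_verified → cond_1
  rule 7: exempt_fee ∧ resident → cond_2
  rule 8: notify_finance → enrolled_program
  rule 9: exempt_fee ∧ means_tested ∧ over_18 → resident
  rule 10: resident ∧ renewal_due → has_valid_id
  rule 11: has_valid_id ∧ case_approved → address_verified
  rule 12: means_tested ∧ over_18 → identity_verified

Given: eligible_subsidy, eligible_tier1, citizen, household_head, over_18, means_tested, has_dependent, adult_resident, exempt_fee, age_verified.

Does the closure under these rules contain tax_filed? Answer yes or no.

no

[1] rule 1 [exempt_fee → priority_flag]; rule 3 [household_head ∧ eligible_subsidy → income_below_cap]; rule 4 [has_dependent ∧ eligible_tier1 ∧ over_18 → renewal_due]; rule 6 [exempt_fee ∧ age_verified → cond_1]; rule 9 [exempt_fee ∧ means_tested ∧ over_18 → resident]; rule 12 [means_tested ∧ over_18 → identity_verified]. ⇒ new: priority_flag, income_below_cap, renewal_due, cond_1, resident, identity_verified.
[2] rule 2 [income_below_cap ∧ age_verified ∧ means_tested → case_approved]; rule 7 [exempt_fee ∧ resident → cond_2]; rule 10 [resident ∧ renewal_due → has_valid_id]. ⇒ new: case_approved, cond_2, has_valid_id.
[3] rule 11 [has_valid_id ∧ case_approved → address_verified]. ⇒ new: address_verified.
Fixed point reached. tax_filed is concluded only by rule 5; rule 5 needs application_complete (never derived).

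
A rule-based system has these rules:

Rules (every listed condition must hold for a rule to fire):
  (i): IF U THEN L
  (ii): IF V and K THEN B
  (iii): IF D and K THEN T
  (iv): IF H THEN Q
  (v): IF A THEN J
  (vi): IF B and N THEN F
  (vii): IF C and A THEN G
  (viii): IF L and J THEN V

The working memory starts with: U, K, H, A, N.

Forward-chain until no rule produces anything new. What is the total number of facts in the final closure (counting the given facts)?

11

Round 1 fires (i), (iv), (v), giving L, Q, J.
Round 2 fires (viii), giving V.
Round 3 fires (ii), giving B.
Round 4 fires (vi), giving F.
Closure: {A, B, F, H, J, K, L, N, Q, U, V} — 11 facts.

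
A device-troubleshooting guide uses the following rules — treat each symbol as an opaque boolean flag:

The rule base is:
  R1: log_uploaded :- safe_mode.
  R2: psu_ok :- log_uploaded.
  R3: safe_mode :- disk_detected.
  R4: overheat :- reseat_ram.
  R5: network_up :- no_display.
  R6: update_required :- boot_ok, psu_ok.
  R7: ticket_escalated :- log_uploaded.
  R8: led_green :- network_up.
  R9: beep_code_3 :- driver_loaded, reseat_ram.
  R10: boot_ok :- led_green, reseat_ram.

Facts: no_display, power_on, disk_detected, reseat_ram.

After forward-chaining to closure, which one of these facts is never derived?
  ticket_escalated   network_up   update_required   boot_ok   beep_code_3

Round 1 — R3, R4, R5, derive safe_mode, overheat, network_up.
Round 2 — R1, R8, derive log_uploaded, led_green.
Round 3 — R2, R7, R10, derive psu_ok, ticket_escalated, boot_ok.
Round 4 — R6, derive update_required.
Derived: boot_ok (round 3), update_required (round 4), ticket_escalated (round 3), network_up (round 1). beep_code_3 never appears in any round.

beep_code_3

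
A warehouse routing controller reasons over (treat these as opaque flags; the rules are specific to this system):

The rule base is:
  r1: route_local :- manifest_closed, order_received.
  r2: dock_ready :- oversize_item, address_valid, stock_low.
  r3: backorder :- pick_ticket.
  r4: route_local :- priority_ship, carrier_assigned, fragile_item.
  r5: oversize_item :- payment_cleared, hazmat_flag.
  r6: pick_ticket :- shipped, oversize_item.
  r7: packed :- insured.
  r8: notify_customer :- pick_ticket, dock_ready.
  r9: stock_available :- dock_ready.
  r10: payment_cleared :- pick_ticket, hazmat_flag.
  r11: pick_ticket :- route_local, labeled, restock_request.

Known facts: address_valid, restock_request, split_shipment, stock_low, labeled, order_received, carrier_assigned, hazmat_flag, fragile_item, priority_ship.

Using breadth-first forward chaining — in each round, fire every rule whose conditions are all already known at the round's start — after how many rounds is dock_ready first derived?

5

[1] r4 [route_local :- priority_ship, carrier_assigned, fragile_item.]. ⇒ new: route_local.
[2] r11 [pick_ticket :- route_local, labeled, restock_request.]. ⇒ new: pick_ticket.
[3] r3 [backorder :- pick_ticket.]; r10 [payment_cleared :- pick_ticket, hazmat_flag.]. ⇒ new: backorder, payment_cleared.
[4] r5 [oversize_item :- payment_cleared, hazmat_flag.]. ⇒ new: oversize_item.
[5] r2 [dock_ready :- oversize_item, address_valid, stock_low.]. ⇒ new: dock_ready.
dock_ready first appears in round 5.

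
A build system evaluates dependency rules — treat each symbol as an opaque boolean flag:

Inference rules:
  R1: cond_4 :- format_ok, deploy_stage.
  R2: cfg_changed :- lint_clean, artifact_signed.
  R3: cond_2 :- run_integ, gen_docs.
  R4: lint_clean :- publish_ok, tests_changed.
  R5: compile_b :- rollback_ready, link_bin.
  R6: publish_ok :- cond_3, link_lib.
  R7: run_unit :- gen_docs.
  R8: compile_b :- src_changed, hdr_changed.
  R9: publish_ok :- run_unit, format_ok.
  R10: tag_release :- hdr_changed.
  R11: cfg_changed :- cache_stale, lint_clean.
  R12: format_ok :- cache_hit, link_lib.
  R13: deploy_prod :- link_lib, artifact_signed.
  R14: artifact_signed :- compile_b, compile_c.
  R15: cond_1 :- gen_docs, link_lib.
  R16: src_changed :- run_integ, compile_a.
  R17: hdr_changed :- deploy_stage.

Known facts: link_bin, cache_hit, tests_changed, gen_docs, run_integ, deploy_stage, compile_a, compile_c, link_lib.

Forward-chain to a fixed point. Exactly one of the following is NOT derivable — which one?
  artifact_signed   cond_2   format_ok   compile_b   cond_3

cond_3

Round 1: R3 [cond_2 :- run_integ, gen_docs.]; R7 [run_unit :- gen_docs.]; R12 [format_ok :- cache_hit, link_lib.]; R15 [cond_1 :- gen_docs, link_lib.]; R16 [src_changed :- run_integ, compile_a.]; R17 [hdr_changed :- deploy_stage.]. New: cond_2, run_unit, format_ok, cond_1, src_changed, hdr_changed.
Round 2: R1 [cond_4 :- format_ok, deploy_stage.]; R8 [compile_b :- src_changed, hdr_changed.]; R9 [publish_ok :- run_unit, format_ok.]; R10 [tag_release :- hdr_changed.]. New: cond_4, compile_b, publish_ok, tag_release.
Round 3: R4 [lint_clean :- publish_ok, tests_changed.]; R14 [artifact_signed :- compile_b, compile_c.]. New: lint_clean, artifact_signed.
Round 4: R2 [cfg_changed :- lint_clean, artifact_signed.]; R13 [deploy_prod :- link_lib, artifact_signed.]. New: cfg_changed, deploy_prod.
Derived: compile_b (round 2), cond_2 (round 1), artifact_signed (round 3), format_ok (round 1). cond_3 never appears in any round.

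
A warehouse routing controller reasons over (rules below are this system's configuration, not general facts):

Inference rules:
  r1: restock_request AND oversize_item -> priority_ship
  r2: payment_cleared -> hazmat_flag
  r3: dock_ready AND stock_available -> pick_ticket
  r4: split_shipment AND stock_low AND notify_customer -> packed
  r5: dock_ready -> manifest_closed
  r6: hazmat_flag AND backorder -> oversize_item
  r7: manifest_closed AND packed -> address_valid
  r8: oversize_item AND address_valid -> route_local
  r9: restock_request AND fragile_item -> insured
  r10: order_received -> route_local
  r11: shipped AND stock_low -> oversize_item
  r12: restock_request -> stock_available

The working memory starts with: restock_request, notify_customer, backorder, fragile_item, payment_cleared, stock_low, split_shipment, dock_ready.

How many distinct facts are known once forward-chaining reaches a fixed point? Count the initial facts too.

18

Round 1 — r2, r4, r5, r9, r12, derive hazmat_flag, packed, manifest_closed, insured, stock_available.
Round 2 — r3, r6, r7, derive pick_ticket, oversize_item, address_valid.
Round 3 — r1, r8, derive priority_ship, route_local.
Closure: {address_valid, backorder, dock_ready, fragile_item, hazmat_flag, insured, manifest_closed, notify_customer, oversize_item, packed, payment_cleared, pick_ticket, priority_ship, restock_request, route_local, split_shipment, stock_available, stock_low} — 18 facts.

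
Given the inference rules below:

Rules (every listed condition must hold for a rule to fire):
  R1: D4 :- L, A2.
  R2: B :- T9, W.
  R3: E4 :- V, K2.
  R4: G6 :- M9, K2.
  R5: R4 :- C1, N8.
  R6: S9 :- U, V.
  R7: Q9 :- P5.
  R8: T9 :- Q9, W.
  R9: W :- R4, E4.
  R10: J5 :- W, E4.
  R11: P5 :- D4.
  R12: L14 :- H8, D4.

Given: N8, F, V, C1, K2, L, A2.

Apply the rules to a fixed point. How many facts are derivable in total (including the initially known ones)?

16

[1] R1 [D4 :- L, A2.]; R3 [E4 :- V, K2.]; R5 [R4 :- C1, N8.]. ⇒ new: D4, E4, R4.
[2] R9 [W :- R4, E4.]; R11 [P5 :- D4.]. ⇒ new: W, P5.
[3] R7 [Q9 :- P5.]; R10 [J5 :- W, E4.]. ⇒ new: Q9, J5.
[4] R8 [T9 :- Q9, W.]. ⇒ new: T9.
[5] R2 [B :- T9, W.]. ⇒ new: B.
Closure: {A2, B, C1, D4, E4, F, J5, K2, L, N8, P5, Q9, R4, T9, V, W} — 16 facts.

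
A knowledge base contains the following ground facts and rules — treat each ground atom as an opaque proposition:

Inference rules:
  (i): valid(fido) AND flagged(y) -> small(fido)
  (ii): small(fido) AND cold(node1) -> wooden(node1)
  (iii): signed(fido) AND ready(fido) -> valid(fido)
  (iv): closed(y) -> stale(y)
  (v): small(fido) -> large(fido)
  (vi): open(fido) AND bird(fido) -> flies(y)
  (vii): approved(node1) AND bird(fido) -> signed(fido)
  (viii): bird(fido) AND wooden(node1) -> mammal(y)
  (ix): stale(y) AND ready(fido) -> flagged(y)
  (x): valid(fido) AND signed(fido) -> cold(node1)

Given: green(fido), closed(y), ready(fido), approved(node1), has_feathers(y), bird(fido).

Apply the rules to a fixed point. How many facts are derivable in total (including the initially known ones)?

Round 1: (iv) [closed(y) -> stale(y)]; (vii) [approved(node1) AND bird(fido) -> signed(fido)]. New: stale(y), signed(fido).
Round 2: (iii) [signed(fido) AND ready(fido) -> valid(fido)]; (ix) [stale(y) AND ready(fido) -> flagged(y)]. New: valid(fido), flagged(y).
Round 3: (i) [valid(fido) AND flagged(y) -> small(fido)]; (x) [valid(fido) AND signed(fido) -> cold(node1)]. New: small(fido), cold(node1).
Round 4: (ii) [small(fido) AND cold(node1) -> wooden(node1)]; (v) [small(fido) -> large(fido)]. New: wooden(node1), large(fido).
Round 5: (viii) [bird(fido) AND wooden(node1) -> mammal(y)]. New: mammal(y).
Closure: {approved(node1), bird(fido), closed(y), cold(node1), flagged(y), green(fido), has_feathers(y), large(fido), mammal(y), ready(fido), signed(fido), small(fido), stale(y), valid(fido), wooden(node1)} — 15 facts.

15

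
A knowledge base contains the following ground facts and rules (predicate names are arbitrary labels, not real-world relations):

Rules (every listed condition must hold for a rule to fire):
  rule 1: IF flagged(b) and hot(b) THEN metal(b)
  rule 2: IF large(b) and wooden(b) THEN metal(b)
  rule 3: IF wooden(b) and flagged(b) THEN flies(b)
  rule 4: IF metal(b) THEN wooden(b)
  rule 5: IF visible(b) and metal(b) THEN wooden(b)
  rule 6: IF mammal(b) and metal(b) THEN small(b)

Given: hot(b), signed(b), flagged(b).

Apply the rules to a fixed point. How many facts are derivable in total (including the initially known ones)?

6

Round 1 — rule 1, derive metal(b).
Round 2 — rule 4, derive wooden(b).
Round 3 — rule 3, derive flies(b).
Closure: {flagged(b), flies(b), hot(b), metal(b), signed(b), wooden(b)} — 6 facts.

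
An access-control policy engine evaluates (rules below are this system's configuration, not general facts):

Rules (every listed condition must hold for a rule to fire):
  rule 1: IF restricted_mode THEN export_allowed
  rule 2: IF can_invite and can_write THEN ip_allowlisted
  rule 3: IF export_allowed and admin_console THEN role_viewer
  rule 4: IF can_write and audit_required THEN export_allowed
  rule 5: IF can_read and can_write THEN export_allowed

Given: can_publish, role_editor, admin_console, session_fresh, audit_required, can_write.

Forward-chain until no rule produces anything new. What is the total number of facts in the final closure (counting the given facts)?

[1] rule 4 [IF can_write and audit_required THEN export_allowed]. ⇒ new: export_allowed.
[2] rule 3 [IF export_allowed and admin_console THEN role_viewer]. ⇒ new: role_viewer.
Closure: {admin_console, audit_required, can_publish, can_write, export_allowed, role_editor, role_viewer, session_fresh} — 8 facts.

8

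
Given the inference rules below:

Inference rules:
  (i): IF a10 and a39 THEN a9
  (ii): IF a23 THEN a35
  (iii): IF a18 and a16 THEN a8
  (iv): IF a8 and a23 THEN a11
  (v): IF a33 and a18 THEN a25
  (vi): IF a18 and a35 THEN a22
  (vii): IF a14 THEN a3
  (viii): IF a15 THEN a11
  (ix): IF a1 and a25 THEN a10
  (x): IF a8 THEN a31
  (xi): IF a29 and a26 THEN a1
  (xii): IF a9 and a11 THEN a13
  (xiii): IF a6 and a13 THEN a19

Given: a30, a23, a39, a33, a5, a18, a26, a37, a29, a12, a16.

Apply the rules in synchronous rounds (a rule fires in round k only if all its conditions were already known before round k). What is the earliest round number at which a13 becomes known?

[1] (ii) [IF a23 THEN a35]; (iii) [IF a18 and a16 THEN a8]; (v) [IF a33 and a18 THEN a25]; (xi) [IF a29 and a26 THEN a1]. ⇒ new: a35, a8, a25, a1.
[2] (iv) [IF a8 and a23 THEN a11]; (vi) [IF a18 and a35 THEN a22]; (ix) [IF a1 and a25 THEN a10]; (x) [IF a8 THEN a31]. ⇒ new: a11, a22, a10, a31.
[3] (i) [IF a10 and a39 THEN a9]. ⇒ new: a9.
[4] (xii) [IF a9 and a11 THEN a13]. ⇒ new: a13.
a13 first appears in round 4.

4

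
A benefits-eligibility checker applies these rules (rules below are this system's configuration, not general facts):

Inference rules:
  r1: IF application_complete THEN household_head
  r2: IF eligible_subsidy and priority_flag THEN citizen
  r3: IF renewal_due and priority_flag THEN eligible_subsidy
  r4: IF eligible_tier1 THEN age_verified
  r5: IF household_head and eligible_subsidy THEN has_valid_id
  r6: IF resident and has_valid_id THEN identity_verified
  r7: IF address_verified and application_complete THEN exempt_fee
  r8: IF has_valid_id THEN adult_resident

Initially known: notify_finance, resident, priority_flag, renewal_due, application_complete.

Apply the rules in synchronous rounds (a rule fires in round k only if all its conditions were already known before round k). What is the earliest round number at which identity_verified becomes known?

Round 1 fires r1, r3, giving household_head, eligible_subsidy.
Round 2 fires r2, r5, giving citizen, has_valid_id.
Round 3 fires r6, r8, giving identity_verified, adult_resident.
identity_verified first appears in round 3.

3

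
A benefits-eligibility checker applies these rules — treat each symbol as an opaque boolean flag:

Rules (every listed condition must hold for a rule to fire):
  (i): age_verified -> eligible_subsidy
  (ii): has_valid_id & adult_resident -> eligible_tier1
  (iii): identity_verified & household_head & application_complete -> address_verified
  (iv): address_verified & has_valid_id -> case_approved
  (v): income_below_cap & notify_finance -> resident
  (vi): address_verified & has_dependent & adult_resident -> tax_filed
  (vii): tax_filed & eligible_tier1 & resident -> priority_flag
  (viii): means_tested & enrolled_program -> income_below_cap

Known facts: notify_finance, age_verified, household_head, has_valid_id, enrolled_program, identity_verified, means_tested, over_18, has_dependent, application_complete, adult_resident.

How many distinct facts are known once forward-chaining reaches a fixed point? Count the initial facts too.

Round 1: (i) [age_verified -> eligible_subsidy]; (ii) [has_valid_id & adult_resident -> eligible_tier1]; (iii) [identity_verified & household_head & application_complete -> address_verified]; (viii) [means_tested & enrolled_program -> income_below_cap]. Adds eligible_subsidy, eligible_tier1, address_verified, income_below_cap.
Round 2: (iv) [address_verified & has_valid_id -> case_approved]; (v) [income_below_cap & notify_finance -> resident]; (vi) [address_verified & has_dependent & adult_resident -> tax_filed]. Adds case_approved, resident, tax_filed.
Round 3: (vii) [tax_filed & eligible_tier1 & resident -> priority_flag]. Adds priority_flag.
Closure: {address_verified, adult_resident, age_verified, application_complete, case_approved, eligible_subsidy, eligible_tier1, enrolled_program, has_dependent, has_valid_id, household_head, identity_verified, income_below_cap, means_tested, notify_finance, over_18, priority_flag, resident, tax_filed} — 19 facts.

19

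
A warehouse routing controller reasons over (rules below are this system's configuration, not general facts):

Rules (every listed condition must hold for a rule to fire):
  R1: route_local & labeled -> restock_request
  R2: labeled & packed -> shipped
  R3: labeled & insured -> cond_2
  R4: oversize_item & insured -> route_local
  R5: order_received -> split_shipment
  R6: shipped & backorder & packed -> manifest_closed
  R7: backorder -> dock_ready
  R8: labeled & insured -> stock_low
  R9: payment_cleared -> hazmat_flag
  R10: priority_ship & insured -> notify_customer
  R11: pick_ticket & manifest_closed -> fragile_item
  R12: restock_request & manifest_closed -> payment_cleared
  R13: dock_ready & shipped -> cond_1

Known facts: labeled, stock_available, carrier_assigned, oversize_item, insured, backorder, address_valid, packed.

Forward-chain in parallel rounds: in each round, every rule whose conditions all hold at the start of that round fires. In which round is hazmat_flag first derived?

4

Round 1 — R2, R3, R4, R7, R8, derive shipped, cond_2, route_local, dock_ready, stock_low.
Round 2 — R1, R6, R13, derive restock_request, manifest_closed, cond_1.
Round 3 — R12, derive payment_cleared.
Round 4 — R9, derive hazmat_flag.
hazmat_flag first appears in round 4.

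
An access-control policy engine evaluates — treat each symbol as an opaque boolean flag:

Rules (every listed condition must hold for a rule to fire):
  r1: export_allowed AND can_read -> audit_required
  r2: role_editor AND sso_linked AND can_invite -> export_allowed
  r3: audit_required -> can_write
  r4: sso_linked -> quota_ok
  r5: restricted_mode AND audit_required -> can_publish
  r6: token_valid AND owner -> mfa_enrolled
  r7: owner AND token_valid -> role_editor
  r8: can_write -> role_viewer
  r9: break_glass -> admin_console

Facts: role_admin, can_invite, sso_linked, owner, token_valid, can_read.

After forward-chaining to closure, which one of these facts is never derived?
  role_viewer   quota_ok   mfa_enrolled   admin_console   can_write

Round 1: r4 [sso_linked -> quota_ok]; r6 [token_valid AND owner -> mfa_enrolled]; r7 [owner AND token_valid -> role_editor]. New: quota_ok, mfa_enrolled, role_editor.
Round 2: r2 [role_editor AND sso_linked AND can_invite -> export_allowed]. New: export_allowed.
Round 3: r1 [export_allowed AND can_read -> audit_required]. New: audit_required.
Round 4: r3 [audit_required -> can_write]. New: can_write.
Round 5: r8 [can_write -> role_viewer]. New: role_viewer.
Derived: quota_ok (round 1), can_write (round 4), role_viewer (round 5), mfa_enrolled (round 1). admin_console never appears in any round.

admin_console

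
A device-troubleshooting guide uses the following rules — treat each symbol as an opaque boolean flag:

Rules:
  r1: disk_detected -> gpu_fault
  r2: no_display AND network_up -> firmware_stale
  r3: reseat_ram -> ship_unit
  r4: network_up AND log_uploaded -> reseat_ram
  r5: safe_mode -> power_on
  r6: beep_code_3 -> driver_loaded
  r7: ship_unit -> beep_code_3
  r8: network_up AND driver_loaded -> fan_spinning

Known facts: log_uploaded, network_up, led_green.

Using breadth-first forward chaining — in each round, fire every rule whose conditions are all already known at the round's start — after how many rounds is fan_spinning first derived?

Round 1: r4 [network_up AND log_uploaded -> reseat_ram]. Adds reseat_ram.
Round 2: r3 [reseat_ram -> ship_unit]. Adds ship_unit.
Round 3: r7 [ship_unit -> beep_code_3]. Adds beep_code_3.
Round 4: r6 [beep_code_3 -> driver_loaded]. Adds driver_loaded.
Round 5: r8 [network_up AND driver_loaded -> fan_spinning]. Adds fan_spinning.
fan_spinning first appears in round 5.

5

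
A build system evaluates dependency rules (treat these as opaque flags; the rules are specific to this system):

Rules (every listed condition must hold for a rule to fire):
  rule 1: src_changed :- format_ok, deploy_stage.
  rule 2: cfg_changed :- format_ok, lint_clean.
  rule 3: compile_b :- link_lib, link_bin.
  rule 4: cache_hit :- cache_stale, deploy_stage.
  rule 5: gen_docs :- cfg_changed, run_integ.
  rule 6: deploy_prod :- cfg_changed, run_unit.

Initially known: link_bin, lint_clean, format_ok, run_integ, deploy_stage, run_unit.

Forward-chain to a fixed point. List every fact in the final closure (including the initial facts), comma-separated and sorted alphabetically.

Round 1 — rule 1, rule 2, derive src_changed, cfg_changed.
Round 2 — rule 5, rule 6, derive gen_docs, deploy_prod.

cfg_changed, deploy_prod, deploy_stage, format_ok, gen_docs, link_bin, lint_clean, run_integ, run_unit, src_changed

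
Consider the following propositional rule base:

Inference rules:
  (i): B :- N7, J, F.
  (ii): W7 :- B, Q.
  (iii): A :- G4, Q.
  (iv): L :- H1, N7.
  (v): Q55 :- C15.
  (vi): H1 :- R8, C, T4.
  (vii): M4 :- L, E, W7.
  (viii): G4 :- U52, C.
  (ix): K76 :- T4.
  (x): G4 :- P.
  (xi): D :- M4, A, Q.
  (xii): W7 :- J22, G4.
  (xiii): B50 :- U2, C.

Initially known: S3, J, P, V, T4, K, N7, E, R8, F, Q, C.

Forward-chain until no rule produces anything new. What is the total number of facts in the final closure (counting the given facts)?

21

Round 1 fires (i), (vi), (ix), (x), giving B, H1, K76, G4.
Round 2 fires (ii), (iii), (iv), giving W7, A, L.
Round 3 fires (vii), giving M4.
Round 4 fires (xi), giving D.
Closure: {A, B, C, D, E, F, G4, H1, J, K, K76, L, M4, N7, P, Q, R8, S3, T4, V, W7} — 21 facts.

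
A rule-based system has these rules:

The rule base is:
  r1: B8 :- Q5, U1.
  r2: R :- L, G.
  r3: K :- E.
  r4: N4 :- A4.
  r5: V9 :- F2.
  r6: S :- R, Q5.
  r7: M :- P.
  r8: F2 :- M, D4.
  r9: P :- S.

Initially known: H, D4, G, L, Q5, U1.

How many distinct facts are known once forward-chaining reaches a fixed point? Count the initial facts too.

13

[1] r1 [B8 :- Q5, U1.]; r2 [R :- L, G.]. ⇒ new: B8, R.
[2] r6 [S :- R, Q5.]. ⇒ new: S.
[3] r9 [P :- S.]. ⇒ new: P.
[4] r7 [M :- P.]. ⇒ new: M.
[5] r8 [F2 :- M, D4.]. ⇒ new: F2.
[6] r5 [V9 :- F2.]. ⇒ new: V9.
Closure: {B8, D4, F2, G, H, L, M, P, Q5, R, S, U1, V9} — 13 facts.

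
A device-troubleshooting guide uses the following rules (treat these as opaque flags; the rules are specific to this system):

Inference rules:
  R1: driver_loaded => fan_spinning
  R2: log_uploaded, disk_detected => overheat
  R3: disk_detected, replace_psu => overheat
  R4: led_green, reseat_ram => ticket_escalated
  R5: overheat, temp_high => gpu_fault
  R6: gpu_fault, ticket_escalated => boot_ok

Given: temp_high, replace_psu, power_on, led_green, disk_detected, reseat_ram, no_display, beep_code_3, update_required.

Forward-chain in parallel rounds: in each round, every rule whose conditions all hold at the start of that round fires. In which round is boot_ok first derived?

[1] R3 [disk_detected, replace_psu => overheat]; R4 [led_green, reseat_ram => ticket_escalated]. ⇒ new: overheat, ticket_escalated.
[2] R5 [overheat, temp_high => gpu_fault]. ⇒ new: gpu_fault.
[3] R6 [gpu_fault, ticket_escalated => boot_ok]. ⇒ new: boot_ok.
boot_ok first appears in round 3.

3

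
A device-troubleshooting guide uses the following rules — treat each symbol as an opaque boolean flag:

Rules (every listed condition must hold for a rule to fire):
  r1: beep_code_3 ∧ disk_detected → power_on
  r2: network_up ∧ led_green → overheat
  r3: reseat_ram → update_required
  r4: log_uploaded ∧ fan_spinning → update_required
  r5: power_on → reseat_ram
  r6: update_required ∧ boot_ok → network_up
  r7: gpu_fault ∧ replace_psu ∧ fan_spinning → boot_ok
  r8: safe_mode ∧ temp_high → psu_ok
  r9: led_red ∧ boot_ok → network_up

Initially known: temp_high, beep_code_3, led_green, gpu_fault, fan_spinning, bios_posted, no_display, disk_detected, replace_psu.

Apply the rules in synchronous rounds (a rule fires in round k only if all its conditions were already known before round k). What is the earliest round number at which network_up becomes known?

4

Round 1: r1 [beep_code_3 ∧ disk_detected → power_on]; r7 [gpu_fault ∧ replace_psu ∧ fan_spinning → boot_ok]. Adds power_on, boot_ok.
Round 2: r5 [power_on → reseat_ram]. Adds reseat_ram.
Round 3: r3 [reseat_ram → update_required]. Adds update_required.
Round 4: r6 [update_required ∧ boot_ok → network_up]. Adds network_up.
network_up first appears in round 4.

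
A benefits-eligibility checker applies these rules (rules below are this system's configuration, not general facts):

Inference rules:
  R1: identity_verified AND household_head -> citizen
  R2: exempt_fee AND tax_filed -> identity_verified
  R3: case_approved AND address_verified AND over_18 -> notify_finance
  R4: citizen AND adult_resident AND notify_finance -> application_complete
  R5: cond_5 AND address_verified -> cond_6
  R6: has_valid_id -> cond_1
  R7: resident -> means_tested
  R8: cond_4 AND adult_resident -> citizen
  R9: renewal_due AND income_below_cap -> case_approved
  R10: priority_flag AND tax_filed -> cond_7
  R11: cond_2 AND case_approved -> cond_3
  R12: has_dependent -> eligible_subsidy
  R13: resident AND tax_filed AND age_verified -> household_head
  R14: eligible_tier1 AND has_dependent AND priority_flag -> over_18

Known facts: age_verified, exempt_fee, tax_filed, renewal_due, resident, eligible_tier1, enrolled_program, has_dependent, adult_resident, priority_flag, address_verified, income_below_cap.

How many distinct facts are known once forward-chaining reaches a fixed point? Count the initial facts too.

22

Round 1: R2 [exempt_fee AND tax_filed -> identity_verified]; R7 [resident -> means_tested]; R9 [renewal_due AND income_below_cap -> case_approved]; R10 [priority_flag AND tax_filed -> cond_7]; R12 [has_dependent -> eligible_subsidy]; R13 [resident AND tax_filed AND age_verified -> household_head]; R14 [eligible_tier1 AND has_dependent AND priority_flag -> over_18]. Adds identity_verified, means_tested, case_approved, cond_7, eligible_subsidy, household_head, over_18.
Round 2: R1 [identity_verified AND household_head -> citizen]; R3 [case_approved AND address_verified AND over_18 -> notify_finance]. Adds citizen, notify_finance.
Round 3: R4 [citizen AND adult_resident AND notify_finance -> application_complete]. Adds application_complete.
Closure: {address_verified, adult_resident, age_verified, application_complete, case_approved, citizen, cond_7, eligible_subsidy, eligible_tier1, enrolled_program, exempt_fee, has_dependent, household_head, identity_verified, income_below_cap, means_tested, notify_finance, over_18, priority_flag, renewal_due, resident, tax_filed} — 22 facts.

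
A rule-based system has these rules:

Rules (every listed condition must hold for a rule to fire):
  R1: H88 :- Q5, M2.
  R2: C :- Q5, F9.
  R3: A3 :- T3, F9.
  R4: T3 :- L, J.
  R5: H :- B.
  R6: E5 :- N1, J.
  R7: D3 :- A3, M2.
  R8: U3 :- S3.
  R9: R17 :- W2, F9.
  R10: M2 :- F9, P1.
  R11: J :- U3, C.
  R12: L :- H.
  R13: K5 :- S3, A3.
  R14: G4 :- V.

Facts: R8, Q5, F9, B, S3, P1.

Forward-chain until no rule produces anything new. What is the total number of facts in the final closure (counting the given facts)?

Round 1: R2 [C :- Q5, F9.]; R5 [H :- B.]; R8 [U3 :- S3.]; R10 [M2 :- F9, P1.]. Adds C, H, U3, M2.
Round 2: R1 [H88 :- Q5, M2.]; R11 [J :- U3, C.]; R12 [L :- H.]. Adds H88, J, L.
Round 3: R4 [T3 :- L, J.]. Adds T3.
Round 4: R3 [A3 :- T3, F9.]. Adds A3.
Round 5: R7 [D3 :- A3, M2.]; R13 [K5 :- S3, A3.]. Adds D3, K5.
Closure: {A3, B, C, D3, F9, H, H88, J, K5, L, M2, P1, Q5, R8, S3, T3, U3} — 17 facts.

17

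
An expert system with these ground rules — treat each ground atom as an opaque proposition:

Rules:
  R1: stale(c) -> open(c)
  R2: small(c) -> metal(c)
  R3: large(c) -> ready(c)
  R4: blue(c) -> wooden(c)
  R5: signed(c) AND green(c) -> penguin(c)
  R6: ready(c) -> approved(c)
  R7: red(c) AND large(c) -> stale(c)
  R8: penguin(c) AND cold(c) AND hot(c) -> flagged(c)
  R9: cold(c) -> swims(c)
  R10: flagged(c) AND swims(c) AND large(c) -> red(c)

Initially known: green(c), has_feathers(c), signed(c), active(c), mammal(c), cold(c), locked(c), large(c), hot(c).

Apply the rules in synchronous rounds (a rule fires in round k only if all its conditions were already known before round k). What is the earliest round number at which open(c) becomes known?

Round 1 fires R3, R5, R9, giving ready(c), penguin(c), swims(c).
Round 2 fires R6, R8, giving approved(c), flagged(c).
Round 3 fires R10, giving red(c).
Round 4 fires R7, giving stale(c).
Round 5 fires R1, giving open(c).
open(c) first appears in round 5.

5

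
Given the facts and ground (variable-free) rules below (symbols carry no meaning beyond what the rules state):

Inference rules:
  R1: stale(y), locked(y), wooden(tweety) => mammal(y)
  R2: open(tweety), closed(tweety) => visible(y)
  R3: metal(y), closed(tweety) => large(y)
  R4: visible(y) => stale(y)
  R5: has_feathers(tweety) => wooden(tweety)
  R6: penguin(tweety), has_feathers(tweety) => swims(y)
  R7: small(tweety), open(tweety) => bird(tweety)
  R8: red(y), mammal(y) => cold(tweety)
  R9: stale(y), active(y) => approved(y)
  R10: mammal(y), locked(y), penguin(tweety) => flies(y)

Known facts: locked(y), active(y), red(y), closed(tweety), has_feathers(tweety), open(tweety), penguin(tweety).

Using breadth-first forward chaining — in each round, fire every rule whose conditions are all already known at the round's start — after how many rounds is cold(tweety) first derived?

4

Round 1: R2 [open(tweety), closed(tweety) => visible(y)]; R5 [has_feathers(tweety) => wooden(tweety)]; R6 [penguin(tweety), has_feathers(tweety) => swims(y)]. New: visible(y), wooden(tweety), swims(y).
Round 2: R4 [visible(y) => stale(y)]. New: stale(y).
Round 3: R1 [stale(y), locked(y), wooden(tweety) => mammal(y)]; R9 [stale(y), active(y) => approved(y)]. New: mammal(y), approved(y).
Round 4: R8 [red(y), mammal(y) => cold(tweety)]; R10 [mammal(y), locked(y), penguin(tweety) => flies(y)]. New: cold(tweety), flies(y).
cold(tweety) first appears in round 4.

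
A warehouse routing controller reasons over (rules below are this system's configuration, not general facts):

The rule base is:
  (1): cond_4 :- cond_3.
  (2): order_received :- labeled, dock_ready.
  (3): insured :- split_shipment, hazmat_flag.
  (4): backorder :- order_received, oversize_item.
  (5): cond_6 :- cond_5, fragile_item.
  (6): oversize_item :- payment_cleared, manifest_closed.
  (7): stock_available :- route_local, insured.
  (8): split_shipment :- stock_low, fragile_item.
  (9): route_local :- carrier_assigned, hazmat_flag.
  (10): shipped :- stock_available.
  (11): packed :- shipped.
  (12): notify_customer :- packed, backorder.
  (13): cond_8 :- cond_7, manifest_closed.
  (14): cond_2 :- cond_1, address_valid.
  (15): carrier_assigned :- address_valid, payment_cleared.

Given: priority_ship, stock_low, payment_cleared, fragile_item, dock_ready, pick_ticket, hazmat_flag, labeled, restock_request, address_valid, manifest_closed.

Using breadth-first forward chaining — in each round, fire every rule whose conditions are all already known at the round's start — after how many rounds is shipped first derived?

[1] (2) [order_received :- labeled, dock_ready.]; (6) [oversize_item :- payment_cleared, manifest_closed.]; (8) [split_shipment :- stock_low, fragile_item.]; (15) [carrier_assigned :- address_valid, payment_cleared.]. ⇒ new: order_received, oversize_item, split_shipment, carrier_assigned.
[2] (3) [insured :- split_shipment, hazmat_flag.]; (4) [backorder :- order_received, oversize_item.]; (9) [route_local :- carrier_assigned, hazmat_flag.]. ⇒ new: insured, backorder, route_local.
[3] (7) [stock_available :- route_local, insured.]. ⇒ new: stock_available.
[4] (10) [shipped :- stock_available.]. ⇒ new: shipped.
shipped first appears in round 4.

4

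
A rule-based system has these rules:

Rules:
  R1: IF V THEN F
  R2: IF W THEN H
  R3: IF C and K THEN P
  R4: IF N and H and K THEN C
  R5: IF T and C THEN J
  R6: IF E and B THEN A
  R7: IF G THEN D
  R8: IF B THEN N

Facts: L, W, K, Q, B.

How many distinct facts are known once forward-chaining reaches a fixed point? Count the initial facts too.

[1] R2 [IF W THEN H]; R8 [IF B THEN N]. ⇒ new: H, N.
[2] R4 [IF N and H and K THEN C]. ⇒ new: C.
[3] R3 [IF C and K THEN P]. ⇒ new: P.
Closure: {B, C, H, K, L, N, P, Q, W} — 9 facts.

9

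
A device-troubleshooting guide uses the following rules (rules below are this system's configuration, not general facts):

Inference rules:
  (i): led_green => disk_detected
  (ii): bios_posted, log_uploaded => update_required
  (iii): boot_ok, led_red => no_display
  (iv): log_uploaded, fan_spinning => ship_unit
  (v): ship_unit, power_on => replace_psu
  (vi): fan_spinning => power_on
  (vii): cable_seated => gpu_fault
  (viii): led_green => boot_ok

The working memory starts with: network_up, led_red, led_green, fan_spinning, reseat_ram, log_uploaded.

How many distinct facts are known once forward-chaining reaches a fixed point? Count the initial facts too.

12

Round 1: (i) [led_green => disk_detected]; (iv) [log_uploaded, fan_spinning => ship_unit]; (vi) [fan_spinning => power_on]; (viii) [led_green => boot_ok]. New: disk_detected, ship_unit, power_on, boot_ok.
Round 2: (iii) [boot_ok, led_red => no_display]; (v) [ship_unit, power_on => replace_psu]. New: no_display, replace_psu.
Closure: {boot_ok, disk_detected, fan_spinning, led_green, led_red, log_uploaded, network_up, no_display, power_on, replace_psu, reseat_ram, ship_unit} — 12 facts.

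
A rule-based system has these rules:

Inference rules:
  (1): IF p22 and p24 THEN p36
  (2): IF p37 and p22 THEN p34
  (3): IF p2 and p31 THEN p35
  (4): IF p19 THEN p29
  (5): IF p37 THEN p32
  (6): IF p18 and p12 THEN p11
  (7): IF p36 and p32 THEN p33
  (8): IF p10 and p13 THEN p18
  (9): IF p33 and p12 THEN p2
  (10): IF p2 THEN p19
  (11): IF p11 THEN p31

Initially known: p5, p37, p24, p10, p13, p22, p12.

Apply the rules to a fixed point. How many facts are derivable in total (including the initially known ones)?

[1] (1) [IF p22 and p24 THEN p36]; (2) [IF p37 and p22 THEN p34]; (5) [IF p37 THEN p32]; (8) [IF p10 and p13 THEN p18]. ⇒ new: p36, p34, p32, p18.
[2] (6) [IF p18 and p12 THEN p11]; (7) [IF p36 and p32 THEN p33]. ⇒ new: p11, p33.
[3] (9) [IF p33 and p12 THEN p2]; (11) [IF p11 THEN p31]. ⇒ new: p2, p31.
[4] (3) [IF p2 and p31 THEN p35]; (10) [IF p2 THEN p19]. ⇒ new: p35, p19.
[5] (4) [IF p19 THEN p29]. ⇒ new: p29.
Closure: {p10, p11, p12, p13, p18, p19, p2, p22, p24, p29, p31, p32, p33, p34, p35, p36, p37, p5} — 18 facts.

18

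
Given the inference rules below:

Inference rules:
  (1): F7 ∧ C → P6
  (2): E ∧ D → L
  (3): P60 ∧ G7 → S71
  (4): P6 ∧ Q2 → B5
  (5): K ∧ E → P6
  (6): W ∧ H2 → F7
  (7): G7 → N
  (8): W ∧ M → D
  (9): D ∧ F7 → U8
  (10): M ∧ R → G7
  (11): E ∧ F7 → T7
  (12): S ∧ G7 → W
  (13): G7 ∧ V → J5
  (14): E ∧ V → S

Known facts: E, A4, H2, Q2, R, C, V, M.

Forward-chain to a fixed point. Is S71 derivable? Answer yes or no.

Round 1: (10) [M ∧ R → G7]; (14) [E ∧ V → S]. New: G7, S.
Round 2: (7) [G7 → N]; (12) [S ∧ G7 → W]; (13) [G7 ∧ V → J5]. New: N, W, J5.
Round 3: (6) [W ∧ H2 → F7]; (8) [W ∧ M → D]. New: F7, D.
Round 4: (1) [F7 ∧ C → P6]; (2) [E ∧ D → L]; (9) [D ∧ F7 → U8]; (11) [E ∧ F7 → T7]. New: P6, L, U8, T7.
Round 5: (4) [P6 ∧ Q2 → B5]. New: B5.
Fixed point reached. S71 is concluded only by (3); (3) needs P60 (never derived).

no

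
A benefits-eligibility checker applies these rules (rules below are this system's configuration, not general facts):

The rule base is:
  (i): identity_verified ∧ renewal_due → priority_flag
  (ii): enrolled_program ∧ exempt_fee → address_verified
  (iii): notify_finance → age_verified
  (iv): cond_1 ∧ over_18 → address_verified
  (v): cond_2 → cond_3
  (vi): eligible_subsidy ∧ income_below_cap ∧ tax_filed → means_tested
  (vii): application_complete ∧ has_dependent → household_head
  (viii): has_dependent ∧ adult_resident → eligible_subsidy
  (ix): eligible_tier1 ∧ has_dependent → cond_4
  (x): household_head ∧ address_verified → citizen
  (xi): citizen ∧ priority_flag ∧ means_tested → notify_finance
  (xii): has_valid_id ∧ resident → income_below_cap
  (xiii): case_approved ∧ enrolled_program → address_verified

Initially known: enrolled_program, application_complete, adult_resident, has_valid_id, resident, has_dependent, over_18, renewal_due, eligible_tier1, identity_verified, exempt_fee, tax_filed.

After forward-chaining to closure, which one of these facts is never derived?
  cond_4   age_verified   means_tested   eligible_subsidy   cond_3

cond_3

[1] (i) [identity_verified ∧ renewal_due → priority_flag]; (ii) [enrolled_program ∧ exempt_fee → address_verified]; (vii) [application_complete ∧ has_dependent → household_head]; (viii) [has_dependent ∧ adult_resident → eligible_subsidy]; (ix) [eligible_tier1 ∧ has_dependent → cond_4]; (xii) [has_valid_id ∧ resident → income_below_cap]. ⇒ new: priority_flag, address_verified, household_head, eligible_subsidy, cond_4, income_below_cap.
[2] (vi) [eligible_subsidy ∧ income_below_cap ∧ tax_filed → means_tested]; (x) [household_head ∧ address_verified → citizen]. ⇒ new: means_tested, citizen.
[3] (xi) [citizen ∧ priority_flag ∧ means_tested → notify_finance]. ⇒ new: notify_finance.
[4] (iii) [notify_finance → age_verified]. ⇒ new: age_verified.
Derived: cond_4 (round 1), age_verified (round 4), means_tested (round 2), eligible_subsidy (round 1). cond_3 never appears in any round.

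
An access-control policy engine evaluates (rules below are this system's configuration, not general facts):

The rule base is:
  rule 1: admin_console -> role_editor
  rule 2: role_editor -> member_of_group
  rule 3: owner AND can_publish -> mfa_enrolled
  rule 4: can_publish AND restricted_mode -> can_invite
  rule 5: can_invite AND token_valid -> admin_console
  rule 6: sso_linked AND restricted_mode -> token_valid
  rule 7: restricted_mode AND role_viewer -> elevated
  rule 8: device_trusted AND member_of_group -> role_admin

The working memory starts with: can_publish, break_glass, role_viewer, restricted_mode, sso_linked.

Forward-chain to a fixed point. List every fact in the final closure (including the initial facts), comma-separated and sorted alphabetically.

admin_console, break_glass, can_invite, can_publish, elevated, member_of_group, restricted_mode, role_editor, role_viewer, sso_linked, token_valid

Round 1 fires rule 4, rule 6, rule 7, giving can_invite, token_valid, elevated.
Round 2 fires rule 5, giving admin_console.
Round 3 fires rule 1, giving role_editor.
Round 4 fires rule 2, giving member_of_group.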